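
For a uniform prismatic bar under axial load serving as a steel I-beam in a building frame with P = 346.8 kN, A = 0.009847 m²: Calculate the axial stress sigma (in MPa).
Model: a uniform prismatic bar under axial load, so sigma = P / A.
Convert to SI units:
  P = 346.8 kN = 346800 N
Substitute:
  sigma = 346800 / 0.009847
  sigma = 3.522 × 10⁷ Pa
Convert: sigma = 3.522 × 10⁷ Pa = 35.22 MPa
Final answer: sigma = 35.22 MPa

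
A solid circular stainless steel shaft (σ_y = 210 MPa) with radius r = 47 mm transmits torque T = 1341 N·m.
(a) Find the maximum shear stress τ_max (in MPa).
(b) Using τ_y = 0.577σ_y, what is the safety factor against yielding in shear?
(a) For a solid circular shaft, τ_max = T·r/J with J = π·r^4/2, i.e. τ_max = 2·T / (π·r^3). Convert r = 47 mm = 0.047 m.
  τ_max = (2 × 1341) / (π × 0.047^3) = 8.223 × 10⁶ Pa = 8.223 MPa
(b) τ_y = 0.577 × 210 = 121.17 MPa
  SF = τ_y/τ_max = 121.17 / 8.223 = 14.74
Final answer: (a) τ_max = 8.223 MPa, (b) SF = 14.74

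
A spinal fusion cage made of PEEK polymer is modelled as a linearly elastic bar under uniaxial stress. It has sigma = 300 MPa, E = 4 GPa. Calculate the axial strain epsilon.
Model: a linearly elastic bar under uniaxial stress, so epsilon = sigma / E.
Convert to SI units:
  sigma = 300 MPa = 3 × 10⁸ Pa
  E = 4 GPa = 4 × 10⁹ Pa
Substitute:
  epsilon = (3 × 10⁸) / (4 × 10⁹)
  epsilon = 0.075
Final answer: epsilon = 0.075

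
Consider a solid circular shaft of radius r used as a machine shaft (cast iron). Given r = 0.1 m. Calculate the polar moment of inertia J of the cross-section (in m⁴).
Model: a solid circular shaft of radius r, so J = (π·r^4) / 2.
Substitute:
  J = (π × 0.1^4) / 2
  J = 0.0001571 m⁴
Final answer: J = 0.0001571 m⁴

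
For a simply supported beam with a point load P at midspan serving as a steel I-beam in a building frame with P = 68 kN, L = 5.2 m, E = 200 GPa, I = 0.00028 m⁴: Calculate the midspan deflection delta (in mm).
Model: a simply supported beam with a point load P at midspan, so delta = (P·L^3) / (48·E·I).
Convert to SI units:
  P = 68 kN = 68000 N
  E = 200 GPa = 2 × 10¹¹ Pa
Substitute:
  delta = (68000 × 5.2^3) / (48 × (2 × 10¹¹) × 0.00028)
  delta = 0.003557 m
Convert: delta = 0.003557 m = 3.557 mm
Final answer: delta = 3.557 mm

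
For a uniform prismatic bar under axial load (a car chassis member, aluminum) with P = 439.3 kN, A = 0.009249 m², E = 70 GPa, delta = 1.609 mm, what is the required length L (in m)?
Model: a uniform prismatic bar under axial load, so delta = (P·L) / (A·E).
Solve for L: L = (delta·A·E) / P.
Convert to SI units:
  P = 439.3 kN = 439300 N
  E = 70 GPa = 7 × 10¹⁰ Pa
  delta = 1.609 mm = 0.001609 m
Substitute:
  L = (0.001609 × 0.009249 × (7 × 10¹⁰)) / 439300
  L = 2.371 m
Final answer: L = 2.371 m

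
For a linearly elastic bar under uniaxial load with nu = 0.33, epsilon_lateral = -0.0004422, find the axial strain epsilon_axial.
Model: a linearly elastic bar under uniaxial load, so epsilon_lateral = -nu·epsilon_axial.
Solve for epsilon_axial: epsilon_axial = -epsilon_lateral / nu.
Substitute:
  epsilon_axial = -(-0.0004422) / 0.33
  epsilon_axial = 0.00134
Final answer: epsilon_axial = 0.00134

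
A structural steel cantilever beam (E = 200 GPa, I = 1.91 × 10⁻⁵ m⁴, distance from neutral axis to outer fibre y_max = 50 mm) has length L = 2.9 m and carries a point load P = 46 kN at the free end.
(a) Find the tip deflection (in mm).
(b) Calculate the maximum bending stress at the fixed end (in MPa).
(a) Tip deflection of a cantilever with an end point load: δ = P·L^3 / (3·E·I). Convert P = 46 kN = 46000 N, E = 200 GPa = 2 × 10¹¹ Pa.
  δ = (46000 × 2.9^3) / (3 × (2 × 10¹¹) × (1.91 × 10⁻⁵)) = 0.0979 m = 97.9 mm
(b) Maximum bending moment at the fixed end: M = P·L = 46000 × 2.9 = 133400 N·m. Convert y_max = 50 mm = 0.05 m.
  σ = M·y_max / I = (133400 × 0.05) / (1.91 × 10⁻⁵) = 3.492 × 10⁸ Pa = 349.2 MPa
Final answer: (a) δ = 97.9 mm, (b) σ = 349.2 MPa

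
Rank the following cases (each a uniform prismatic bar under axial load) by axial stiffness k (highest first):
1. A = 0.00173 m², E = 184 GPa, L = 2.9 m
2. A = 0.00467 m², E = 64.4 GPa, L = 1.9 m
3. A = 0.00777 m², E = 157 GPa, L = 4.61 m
Model: a uniform prismatic bar under axial load, so k = (A·E) / L (SI units).
  Case 1: k = (0.00173 × (1.84 × 10¹¹)) / 2.9 = 1.098 × 10⁸ N/m = 109.8 MN/m
  Case 2: k = (0.00467 × (6.44 × 10¹⁰)) / 1.9 = 1.583 × 10⁸ N/m = 158.3 MN/m
  Case 3: k = (0.00777 × (1.57 × 10¹¹)) / 4.61 = 2.646 × 10⁸ N/m = 264.6 MN/m
Ordering: 264.6 MN/m (case 3) > 158.3 MN/m (case 2) > 109.8 MN/m (case 1)
Final answer: 3, 2, 1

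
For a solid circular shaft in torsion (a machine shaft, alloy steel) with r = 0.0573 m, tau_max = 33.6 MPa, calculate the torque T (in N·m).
Model: a solid circular shaft in torsion, so tau_max = (2·T) / (π·r^3).
Solve for T: T = (π·tau_max·r^3) / 2.
Convert to SI units:
  tau_max = 33.6 MPa = 3.36 × 10⁷ Pa
Substitute:
  T = (π × (3.36 × 10⁷) × 0.0573^3) / 2
  T = 9929 N·m
Final answer: T = 9929 N·m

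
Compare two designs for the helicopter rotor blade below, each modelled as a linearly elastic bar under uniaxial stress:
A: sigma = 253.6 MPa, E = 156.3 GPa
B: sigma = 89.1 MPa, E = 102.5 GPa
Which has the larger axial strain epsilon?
Model: a linearly elastic bar under uniaxial stress, so epsilon = sigma / E (SI units).
  A: epsilon = (2.536 × 10⁸) / (1.563 × 10¹¹) = 0.001623
  B: epsilon = (8.91 × 10⁷) / (1.025 × 10¹¹) = 0.0008693
0.001623 > 0.0008693, so A is larger.
Final answer: A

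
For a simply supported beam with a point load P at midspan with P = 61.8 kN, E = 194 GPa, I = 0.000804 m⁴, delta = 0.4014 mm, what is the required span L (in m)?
Model: a simply supported beam with a point load P at midspan, so delta = (P·L^3) / (48·E·I).
Solve for L: L = ((48·delta·E·I) / P)^(1/3).
Convert to SI units:
  P = 61.8 kN = 61800 N
  E = 194 GPa = 1.94 × 10¹¹ Pa
  delta = 0.4014 mm = 0.0004014 m
Substitute:
  L = ((48 × 0.0004014 × (1.94 × 10¹¹) × 0.000804) / 61800)^(1/3)
  L = 3.65 m
Final answer: L = 3.65 m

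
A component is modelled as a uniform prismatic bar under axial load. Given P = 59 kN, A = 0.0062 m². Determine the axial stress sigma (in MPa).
Model: a uniform prismatic bar under axial load, so sigma = P / A.
Convert to SI units:
  P = 59 kN = 59000 N
Substitute:
  sigma = 59000 / 0.0062
  sigma = 9.516 × 10⁶ Pa
Convert: sigma = 9.516 × 10⁶ Pa = 9.516 MPa
Final answer: sigma = 9.516 MPa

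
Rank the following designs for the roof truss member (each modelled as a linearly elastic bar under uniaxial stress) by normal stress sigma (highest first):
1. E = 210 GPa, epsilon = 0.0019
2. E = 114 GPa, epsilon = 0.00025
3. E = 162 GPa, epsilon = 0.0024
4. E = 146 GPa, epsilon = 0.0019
Model: a linearly elastic bar under uniaxial stress, so sigma = E·epsilon (SI units).
  Case 1: sigma = (2.1 × 10¹¹) × 0.0019 = 3.99 × 10⁸ Pa = 399 MPa
  Case 2: sigma = (1.14 × 10¹¹) × 0.00025 = 2.85 × 10⁷ Pa = 28.5 MPa
  Case 3: sigma = (1.62 × 10¹¹) × 0.0024 = 3.888 × 10⁸ Pa = 388.8 MPa
  Case 4: sigma = (1.46 × 10¹¹) × 0.0019 = 2.774 × 10⁸ Pa = 277.4 MPa
Ordering: 399 MPa (case 1) > 388.8 MPa (case 3) > 277.4 MPa (case 4) > 28.5 MPa (case 2)
Final answer: 1, 3, 4, 2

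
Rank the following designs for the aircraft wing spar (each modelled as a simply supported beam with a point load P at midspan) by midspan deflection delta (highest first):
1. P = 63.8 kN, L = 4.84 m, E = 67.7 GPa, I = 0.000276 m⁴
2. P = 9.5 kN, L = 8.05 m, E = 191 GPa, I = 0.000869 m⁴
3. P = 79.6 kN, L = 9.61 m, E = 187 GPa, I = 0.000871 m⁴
Model: a simply supported beam with a point load P at midspan, so delta = (P·L^3) / (48·E·I) (SI units).
  Case 1: delta = (63800 × 4.84^3) / (48 × (6.77 × 10¹⁰) × 0.000276) = 0.008065 m = 8.065 mm
  Case 2: delta = (9500 × 8.05^3) / (48 × (1.91 × 10¹¹) × 0.000869) = 0.000622 m = 0.622 mm
  Case 3: delta = (79600 × 9.61^3) / (48 × (1.87 × 10¹¹) × 0.000871) = 0.009036 m = 9.036 mm
Ordering: 9.036 mm (case 3) > 8.065 mm (case 1) > 0.622 mm (case 2)
Final answer: 3, 1, 2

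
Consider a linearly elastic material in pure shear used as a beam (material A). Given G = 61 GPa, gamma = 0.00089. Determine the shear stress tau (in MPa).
Model: a linearly elastic material in pure shear, so tau = G·gamma.
Convert to SI units:
  G = 61 GPa = 6.1 × 10¹⁰ Pa
Substitute:
  tau = (6.1 × 10¹⁰) × 0.00089
  tau = 5.429 × 10⁷ Pa
Convert: tau = 5.429 × 10⁷ Pa = 54.29 MPa
Final answer: tau = 54.29 MPa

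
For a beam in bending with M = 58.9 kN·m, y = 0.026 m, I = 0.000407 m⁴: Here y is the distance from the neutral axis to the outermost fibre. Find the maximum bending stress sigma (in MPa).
Model: a beam in bending, so sigma = (M·y) / I.
Convert to SI units:
  M = 58.9 kN·m = 58900 N·m
Substitute:
  sigma = (58900 × 0.026) / 0.000407
  sigma = 3.763 × 10⁶ Pa
Convert: sigma = 3.763 × 10⁶ Pa = 3.763 MPa
Final answer: sigma = 3.763 MPa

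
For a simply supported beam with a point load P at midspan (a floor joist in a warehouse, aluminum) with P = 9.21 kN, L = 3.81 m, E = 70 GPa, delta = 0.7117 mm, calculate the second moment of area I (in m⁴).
Model: a simply supported beam with a point load P at midspan, so delta = (P·L^3) / (48·E·I).
Solve for I: I = (P·L^3) / (48·delta·E).
Convert to SI units:
  P = 9.21 kN = 9210 N
  E = 70 GPa = 7 × 10¹⁰ Pa
  delta = 0.7117 mm = 0.0007117 m
Substitute:
  I = (9210 × 3.81^3) / (48 × 0.0007117 × (7 × 10¹⁰))
  I = 0.000213 m⁴
Final answer: I = 0.000213 m⁴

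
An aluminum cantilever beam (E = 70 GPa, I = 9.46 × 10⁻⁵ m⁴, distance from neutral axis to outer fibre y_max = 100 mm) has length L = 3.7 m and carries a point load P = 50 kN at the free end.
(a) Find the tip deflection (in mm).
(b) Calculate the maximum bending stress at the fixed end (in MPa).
(a) Tip deflection of a cantilever with an end point load: δ = P·L^3 / (3·E·I). Convert P = 50 kN = 50000 N, E = 70 GPa = 7 × 10¹⁰ Pa.
  δ = (50000 × 3.7^3) / (3 × (7 × 10¹⁰) × (9.46 × 10⁻⁵)) = 0.1275 m = 127.5 mm
(b) Maximum bending moment at the fixed end: M = P·L = 50000 × 3.7 = 185000 N·m. Convert y_max = 100 mm = 0.1 m.
  σ = M·y_max / I = (185000 × 0.1) / (9.46 × 10⁻⁵) = 1.956 × 10⁸ Pa = 195.6 MPa
Final answer: (a) δ = 127.5 mm, (b) σ = 195.6 MPa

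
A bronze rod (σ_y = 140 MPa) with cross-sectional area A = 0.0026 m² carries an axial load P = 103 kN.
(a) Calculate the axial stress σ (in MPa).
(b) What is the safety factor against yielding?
(a) Axial stress σ = P/A. Convert P = 103 kN = 103000 N.
  σ = 103000 / 0.0026 = 3.962 × 10⁷ Pa = 39.62 MPa
(b) Safety factor SF = σ_y/σ = 140 / 39.62 = 3.534
Final answer: (a) σ = 39.62 MPa, (b) SF = 3.534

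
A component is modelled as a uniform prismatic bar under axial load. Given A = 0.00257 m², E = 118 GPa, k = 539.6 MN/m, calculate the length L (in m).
Model: a uniform prismatic bar under axial load, so k = (A·E) / L.
Solve for L: L = (A·E) / k.
Convert to SI units:
  E = 118 GPa = 1.18 × 10¹¹ Pa
  k = 539.6 MN/m = 5.396 × 10⁸ N/m
Substitute:
  L = (0.00257 × (1.18 × 10¹¹)) / (5.396 × 10⁸)
  L = 0.562 m
Final answer: L = 0.562 m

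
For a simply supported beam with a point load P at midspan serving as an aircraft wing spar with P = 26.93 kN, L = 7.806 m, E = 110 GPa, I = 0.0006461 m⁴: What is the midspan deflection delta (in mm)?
Model: a simply supported beam with a point load P at midspan, so delta = (P·L^3) / (48·E·I).
Convert to SI units:
  P = 26.93 kN = 26930 N
  E = 110 GPa = 1.1 × 10¹¹ Pa
Substitute:
  delta = (26930 × 7.806^3) / (48 × (1.1 × 10¹¹) × 0.0006461)
  delta = 0.003755 m
Convert: delta = 0.003755 m = 3.755 mm
Final answer: delta = 3.755 mm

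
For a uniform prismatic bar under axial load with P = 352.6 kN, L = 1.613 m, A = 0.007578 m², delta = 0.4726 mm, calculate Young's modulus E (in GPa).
Model: a uniform prismatic bar under axial load, so delta = (P·L) / (A·E).
Solve for E: E = (P·L) / (delta·A).
Convert to SI units:
  P = 352.6 kN = 352600 N
  delta = 0.4726 mm = 0.0004726 m
Substitute:
  E = (352600 × 1.613) / (0.0004726 × 0.007578)
  E = 1.588 × 10¹¹ Pa
Convert: E = 1.588 × 10¹¹ Pa = 158.8 GPa
Final answer: E = 158.8 GPa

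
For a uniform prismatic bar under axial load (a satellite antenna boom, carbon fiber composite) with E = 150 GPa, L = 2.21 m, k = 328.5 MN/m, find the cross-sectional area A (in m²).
Model: a uniform prismatic bar under axial load, so k = (A·E) / L.
Solve for A: A = (k·L) / E.
Convert to SI units:
  E = 150 GPa = 1.5 × 10¹¹ Pa
  k = 328.5 MN/m = 3.285 × 10⁸ N/m
Substitute:
  A = ((3.285 × 10⁸) × 2.21) / (1.5 × 10¹¹)
  A = 0.00484 m²
Final answer: A = 0.00484 m²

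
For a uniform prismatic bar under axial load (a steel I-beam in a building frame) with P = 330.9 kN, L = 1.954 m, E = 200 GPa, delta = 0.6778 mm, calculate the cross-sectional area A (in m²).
Model: a uniform prismatic bar under axial load, so delta = (P·L) / (A·E).
Solve for A: A = (P·L) / (delta·E).
Convert to SI units:
  P = 330.9 kN = 330900 N
  E = 200 GPa = 2 × 10¹¹ Pa
  delta = 0.6778 mm = 0.0006778 m
Substitute:
  A = (330900 × 1.954) / (0.0006778 × (2 × 10¹¹))
  A = 0.00477 m²
Final answer: A = 0.00477 m²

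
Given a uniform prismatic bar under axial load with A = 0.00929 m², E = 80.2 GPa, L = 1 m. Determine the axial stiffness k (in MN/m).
Model: a uniform prismatic bar under axial load, so k = (A·E) / L.
Convert to SI units:
  E = 80.2 GPa = 8.02 × 10¹⁰ Pa
Substitute:
  k = (0.00929 × (8.02 × 10¹⁰)) / 1
  k = 7.451 × 10⁸ N/m
Convert: k = 7.451 × 10⁸ N/m = 745.1 MN/m
Final answer: k = 745.1 MN/m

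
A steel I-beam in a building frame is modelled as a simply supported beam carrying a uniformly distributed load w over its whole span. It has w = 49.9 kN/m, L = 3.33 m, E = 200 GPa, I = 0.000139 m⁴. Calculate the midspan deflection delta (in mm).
Model: a simply supported beam carrying a uniformly distributed load w over its whole span, so delta = (5·w·L^4) / (384·E·I).
Convert to SI units:
  w = 49.9 kN/m = 49900 N/m
  E = 200 GPa = 2 × 10¹¹ Pa
Substitute:
  delta = (5 × 49900 × 3.33^4) / (384 × (2 × 10¹¹) × 0.000139)
  delta = 0.002874 m
Convert: delta = 0.002874 m = 2.874 mm
Final answer: delta = 2.874 mm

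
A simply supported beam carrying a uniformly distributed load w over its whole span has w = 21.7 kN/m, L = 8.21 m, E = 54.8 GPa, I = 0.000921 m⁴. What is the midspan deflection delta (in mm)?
Model: a simply supported beam carrying a uniformly distributed load w over its whole span, so delta = (5·w·L^4) / (384·E·I).
Convert to SI units:
  w = 21.7 kN/m = 21700 N/m
  E = 54.8 GPa = 5.48 × 10¹⁰ Pa
Substitute:
  delta = (5 × 21700 × 8.21^4) / (384 × (5.48 × 10¹⁰) × 0.000921)
  delta = 0.02543 m
Convert: delta = 0.02543 m = 25.43 mm
Final answer: delta = 25.43 mm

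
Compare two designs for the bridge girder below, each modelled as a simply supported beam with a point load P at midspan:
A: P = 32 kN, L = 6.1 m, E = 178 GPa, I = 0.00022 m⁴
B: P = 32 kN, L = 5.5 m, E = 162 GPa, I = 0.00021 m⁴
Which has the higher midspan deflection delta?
Model: a simply supported beam with a point load P at midspan, so delta = (P·L^3) / (48·E·I) (SI units).
  A: delta = (32000 × 6.1^3) / (48 × (1.78 × 10¹¹) × 0.00022) = 0.003864 m = 3.864 mm
  B: delta = (32000 × 5.5^3) / (48 × (1.62 × 10¹¹) × 0.00021) = 0.00326 m = 3.26 mm
3.864 mm > 3.26 mm, so A is larger.
Final answer: A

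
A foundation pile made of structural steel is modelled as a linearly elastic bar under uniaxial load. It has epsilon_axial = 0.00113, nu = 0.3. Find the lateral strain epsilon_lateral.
Model: a linearly elastic bar under uniaxial load, so epsilon_lateral = -nu·epsilon_axial.
Substitute:
  epsilon_lateral = -(0.3 × 0.00113)
  epsilon_lateral = -0.000339
Final answer: epsilon_lateral = -0.000339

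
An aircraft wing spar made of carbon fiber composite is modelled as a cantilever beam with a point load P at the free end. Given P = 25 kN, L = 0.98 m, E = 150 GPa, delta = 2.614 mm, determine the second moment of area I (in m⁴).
Model: a cantilever beam with a point load P at the free end, so delta = (P·L^3) / (3·E·I).
Solve for I: I = (P·L^3) / (3·delta·E).
Convert to SI units:
  P = 25 kN = 25000 N
  E = 150 GPa = 1.5 × 10¹¹ Pa
  delta = 2.614 mm = 0.002614 m
Substitute:
  I = (25000 × 0.98^3) / (3 × 0.002614 × (1.5 × 10¹¹))
  I = 2 × 10⁻⁵ m⁴
Final answer: I = 2 × 10⁻⁵ m⁴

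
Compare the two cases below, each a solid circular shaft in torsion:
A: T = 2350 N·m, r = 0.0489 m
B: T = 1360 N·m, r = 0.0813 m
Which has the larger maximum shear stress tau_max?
Model: a solid circular shaft in torsion, so tau_max = (2·T) / (π·r^3) (SI units).
  A: tau_max = (2 × 2350) / (π × 0.0489^3) = 1.279 × 10⁷ Pa = 12.79 MPa
  B: tau_max = (2 × 1360) / (π × 0.0813^3) = 1.611 × 10⁶ Pa = 1.611 MPa
12.79 MPa > 1.611 MPa, so A is larger.
Final answer: A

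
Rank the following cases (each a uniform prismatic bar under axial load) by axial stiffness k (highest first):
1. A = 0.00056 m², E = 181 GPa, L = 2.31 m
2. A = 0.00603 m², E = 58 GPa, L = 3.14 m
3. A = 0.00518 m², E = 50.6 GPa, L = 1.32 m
Model: a uniform prismatic bar under axial load, so k = (A·E) / L (SI units).
  Case 1: k = (0.00056 × (1.81 × 10¹¹)) / 2.31 = 4.388 × 10⁷ N/m = 43.88 MN/m
  Case 2: k = (0.00603 × (5.8 × 10¹⁰)) / 3.14 = 1.114 × 10⁸ N/m = 111.4 MN/m
  Case 3: k = (0.00518 × (5.06 × 10¹⁰)) / 1.32 = 1.986 × 10⁸ N/m = 198.6 MN/m
Ordering: 198.6 MN/m (case 3) > 111.4 MN/m (case 2) > 43.88 MN/m (case 1)
Final answer: 3, 2, 1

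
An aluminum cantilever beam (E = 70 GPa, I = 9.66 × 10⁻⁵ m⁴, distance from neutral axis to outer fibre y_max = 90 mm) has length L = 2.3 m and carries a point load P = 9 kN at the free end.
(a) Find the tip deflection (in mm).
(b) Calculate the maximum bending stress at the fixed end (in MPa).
(a) Tip deflection of a cantilever with an end point load: δ = P·L^3 / (3·E·I). Convert P = 9 kN = 9000 N, E = 70 GPa = 7 × 10¹⁰ Pa.
  δ = (9000 × 2.3^3) / (3 × (7 × 10¹⁰) × (9.66 × 10⁻⁵)) = 0.005398 m = 5.398 mm
(b) Maximum bending moment at the fixed end: M = P·L = 9000 × 2.3 = 20700 N·m. Convert y_max = 90 mm = 0.09 m.
  σ = M·y_max / I = (20700 × 0.09) / (9.66 × 10⁻⁵) = 1.929 × 10⁷ Pa = 19.29 MPa
Final answer: (a) δ = 5.398 mm, (b) σ = 19.29 MPa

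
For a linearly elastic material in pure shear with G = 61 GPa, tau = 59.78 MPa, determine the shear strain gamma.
Model: a linearly elastic material in pure shear, so tau = G·gamma.
Solve for gamma: gamma = tau / G.
Convert to SI units:
  G = 61 GPa = 6.1 × 10¹⁰ Pa
  tau = 59.78 MPa = 5.978 × 10⁷ Pa
Substitute:
  gamma = (5.978 × 10⁷) / (6.1 × 10¹⁰)
  gamma = 0.00098
Final answer: gamma = 0.00098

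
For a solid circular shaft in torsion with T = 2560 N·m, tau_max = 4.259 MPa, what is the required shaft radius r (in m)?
Model: a solid circular shaft in torsion, so tau_max = (2·T) / (π·r^3).
Solve for r: r = ((2·T) / (π·tau_max))^(1/3).
Convert to SI units:
  tau_max = 4.259 MPa = 4.259 × 10⁶ Pa
Substitute:
  r = ((2 × 2560) / (π × (4.259 × 10⁶)))^(1/3)
  r = 0.0726 m
Final answer: r = 0.0726 m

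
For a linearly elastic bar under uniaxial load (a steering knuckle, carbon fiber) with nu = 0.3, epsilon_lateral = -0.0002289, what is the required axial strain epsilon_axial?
Model: a linearly elastic bar under uniaxial load, so epsilon_lateral = -nu·epsilon_axial.
Solve for epsilon_axial: epsilon_axial = -epsilon_lateral / nu.
Substitute:
  epsilon_axial = -(-0.0002289) / 0.3
  epsilon_axial = 0.000763
Final answer: epsilon_axial = 0.000763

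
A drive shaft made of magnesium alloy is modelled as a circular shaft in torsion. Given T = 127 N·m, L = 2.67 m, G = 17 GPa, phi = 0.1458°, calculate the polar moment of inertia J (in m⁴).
Model: a circular shaft in torsion, so phi = (T·L) / (G·J).
Solve for J: J = (T·L) / (phi·G).
Convert to SI units:
  G = 17 GPa = 1.7 × 10¹⁰ Pa
  phi = 0.1458° = 0.002545 rad
Substitute:
  J = (127 × 2.67) / (0.002545 × (1.7 × 10¹⁰))
  J = 7.838 × 10⁻⁶ m⁴
Final answer: J = 7.838 × 10⁻⁶ m⁴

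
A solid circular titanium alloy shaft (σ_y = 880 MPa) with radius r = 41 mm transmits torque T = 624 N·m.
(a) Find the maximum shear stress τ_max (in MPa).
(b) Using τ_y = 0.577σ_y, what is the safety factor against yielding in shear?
(a) For a solid circular shaft, τ_max = T·r/J with J = π·r^4/2, i.e. τ_max = 2·T / (π·r^3). Convert r = 41 mm = 0.041 m.
  τ_max = (2 × 624) / (π × 0.041^3) = 5.764 × 10⁶ Pa = 5.764 MPa
(b) τ_y = 0.577 × 880 = 507.76 MPa
  SF = τ_y/τ_max = 507.76 / 5.764 = 88.09
Final answer: (a) τ_max = 5.764 MPa, (b) SF = 88.09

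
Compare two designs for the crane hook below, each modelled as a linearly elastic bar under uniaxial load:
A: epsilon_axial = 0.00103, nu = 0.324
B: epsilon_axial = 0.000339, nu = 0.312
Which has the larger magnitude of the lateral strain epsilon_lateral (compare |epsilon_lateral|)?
Model: a linearly elastic bar under uniaxial load, so epsilon_lateral = -nu·epsilon_axial (SI units).
  A: epsilon_lateral = -(0.324 × 0.00103) = -0.0003337
  B: epsilon_lateral = -(0.312 × 0.000339) = -0.0001058
|epsilon_lateral|: A = 0.0003337, B = 0.0001058, so A is larger in magnitude.
Final answer: A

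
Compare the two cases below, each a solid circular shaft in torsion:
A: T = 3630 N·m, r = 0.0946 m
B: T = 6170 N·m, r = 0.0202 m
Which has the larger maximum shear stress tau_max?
Model: a solid circular shaft in torsion, so tau_max = (2·T) / (π·r^3) (SI units).
  A: tau_max = (2 × 3630) / (π × 0.0946^3) = 2.73 × 10⁶ Pa = 2.73 MPa
  B: tau_max = (2 × 6170) / (π × 0.0202^3) = 4.766 × 10⁸ Pa = 476.6 MPa
476.6 MPa > 2.73 MPa, so B is larger.
Final answer: B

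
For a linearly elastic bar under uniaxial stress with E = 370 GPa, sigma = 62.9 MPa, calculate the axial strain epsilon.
Model: a linearly elastic bar under uniaxial stress, so sigma = E·epsilon.
Solve for epsilon: epsilon = sigma / E.
Convert to SI units:
  E = 370 GPa = 3.7 × 10¹¹ Pa
  sigma = 62.9 MPa = 6.29 × 10⁷ Pa
Substitute:
  epsilon = (6.29 × 10⁷) / (3.7 × 10¹¹)
  epsilon = 0.00017
Final answer: epsilon = 0.00017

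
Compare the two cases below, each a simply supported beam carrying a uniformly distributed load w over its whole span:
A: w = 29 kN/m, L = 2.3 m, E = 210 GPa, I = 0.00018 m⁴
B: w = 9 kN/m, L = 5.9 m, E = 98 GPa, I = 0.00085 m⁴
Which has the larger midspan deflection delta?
Model: a simply supported beam carrying a uniformly distributed load w over its whole span, so delta = (5·w·L^4) / (384·E·I) (SI units).
  A: delta = (5 × 29000 × 2.3^4) / (384 × (2.1 × 10¹¹) × 0.00018) = 0.0002795 m = 0.2795 mm
  B: delta = (5 × 9000 × 5.9^4) / (384 × (9.8 × 10¹⁰) × 0.00085) = 0.001705 m = 1.705 mm
1.705 mm > 0.2795 mm, so B is larger.
Final answer: B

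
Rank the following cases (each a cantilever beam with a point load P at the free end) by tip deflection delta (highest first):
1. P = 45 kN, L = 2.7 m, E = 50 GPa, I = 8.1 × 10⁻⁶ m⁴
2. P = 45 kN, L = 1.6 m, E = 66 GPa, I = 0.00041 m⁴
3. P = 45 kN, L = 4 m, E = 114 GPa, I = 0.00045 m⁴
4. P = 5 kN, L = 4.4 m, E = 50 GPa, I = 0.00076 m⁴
Model: a cantilever beam with a point load P at the free end, so delta = (P·L^3) / (3·E·I) (SI units).
  Case 1: delta = (45000 × 2.7^3) / (3 × (5 × 10¹⁰) × (8.1 × 10⁻⁶)) = 0.729 m = 729 mm
  Case 2: delta = (45000 × 1.6^3) / (3 × (6.6 × 10¹⁰) × 0.00041) = 0.002271 m = 2.271 mm
  Case 3: delta = (45000 × 4^3) / (3 × (1.14 × 10¹¹) × 0.00045) = 0.01871 m = 18.71 mm
  Case 4: delta = (5000 × 4.4^3) / (3 × (5 × 10¹⁰) × 0.00076) = 0.003736 m = 3.736 mm
Ordering: 729 mm (case 1) > 18.71 mm (case 3) > 3.736 mm (case 4) > 2.271 mm (case 2)
Final answer: 1, 3, 4, 2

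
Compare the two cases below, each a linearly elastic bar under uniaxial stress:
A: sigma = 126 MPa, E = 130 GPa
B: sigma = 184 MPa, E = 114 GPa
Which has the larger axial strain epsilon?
Model: a linearly elastic bar under uniaxial stress, so epsilon = sigma / E (SI units).
  A: epsilon = (1.26 × 10⁸) / (1.3 × 10¹¹) = 0.0009692
  B: epsilon = (1.84 × 10⁸) / (1.14 × 10¹¹) = 0.001614
0.001614 > 0.0009692, so B is larger.
Final answer: B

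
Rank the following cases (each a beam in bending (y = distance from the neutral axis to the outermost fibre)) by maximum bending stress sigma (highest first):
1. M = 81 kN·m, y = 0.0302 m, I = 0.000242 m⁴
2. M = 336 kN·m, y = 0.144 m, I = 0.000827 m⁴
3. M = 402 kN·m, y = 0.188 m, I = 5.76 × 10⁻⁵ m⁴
Model: a beam in bending (y = distance from the neutral axis to the outermost fibre), so sigma = (M·y) / I (SI units).
  Case 1: sigma = (81000 × 0.0302) / 0.000242 = 1.011 × 10⁷ Pa = 10.11 MPa
  Case 2: sigma = (336000 × 0.144) / 0.000827 = 5.851 × 10⁷ Pa = 58.51 MPa
  Case 3: sigma = (402000 × 0.188) / (5.76 × 10⁻⁵) = 1.312 × 10⁹ Pa = 1312 MPa
Ordering: 1312 MPa (case 3) > 58.51 MPa (case 2) > 10.11 MPa (case 1)
Final answer: 3, 2, 1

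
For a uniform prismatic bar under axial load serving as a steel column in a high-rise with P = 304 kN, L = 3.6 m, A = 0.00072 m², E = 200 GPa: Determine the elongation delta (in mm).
Model: a uniform prismatic bar under axial load, so delta = (P·L) / (A·E).
Convert to SI units:
  P = 304 kN = 304000 N
  E = 200 GPa = 2 × 10¹¹ Pa
Substitute:
  delta = (304000 × 3.6) / (0.00072 × (2 × 10¹¹))
  delta = 0.0076 m
Convert: delta = 0.0076 m = 7.6 mm
Final answer: delta = 7.6 mm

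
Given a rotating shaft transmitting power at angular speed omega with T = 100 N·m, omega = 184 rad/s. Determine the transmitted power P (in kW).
Model: a rotating shaft transmitting power at angular speed omega, so P = T·omega.
Substitute:
  P = 100 × 184
  P = 18400 W
Convert: P = 18400 W = 18.4 kW
Final answer: P = 18.4 kW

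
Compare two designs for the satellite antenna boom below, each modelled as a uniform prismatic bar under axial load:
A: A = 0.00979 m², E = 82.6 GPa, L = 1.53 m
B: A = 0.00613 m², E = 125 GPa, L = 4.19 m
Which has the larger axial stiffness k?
Model: a uniform prismatic bar under axial load, so k = (A·E) / L (SI units).
  A: k = (0.00979 × (8.26 × 10¹⁰)) / 1.53 = 5.285 × 10⁸ N/m = 528.5 MN/m
  B: k = (0.00613 × (1.25 × 10¹¹)) / 4.19 = 1.829 × 10⁸ N/m = 182.9 MN/m
528.5 MN/m > 182.9 MN/m, so A is larger.
Final answer: A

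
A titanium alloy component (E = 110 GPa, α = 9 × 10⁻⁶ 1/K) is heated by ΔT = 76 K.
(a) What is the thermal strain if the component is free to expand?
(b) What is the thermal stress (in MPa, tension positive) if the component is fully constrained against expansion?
(a) Free thermal strain ε_th = α·ΔT = (9 × 10⁻⁶) × 76 = 0.000684
(b) Fully constrained, the expansion is suppressed, so σ = -E·α·ΔT. Convert E = 110 GPa = 1.1 × 10¹¹ Pa.
  σ = -(1.1 × 10¹¹) × (9 × 10⁻⁶) × 76 = -7.524 × 10⁷ Pa = -75.24 MPa (compressive)
Final answer: (a) ε_th = 0.000684, (b) σ = -75.24 MPa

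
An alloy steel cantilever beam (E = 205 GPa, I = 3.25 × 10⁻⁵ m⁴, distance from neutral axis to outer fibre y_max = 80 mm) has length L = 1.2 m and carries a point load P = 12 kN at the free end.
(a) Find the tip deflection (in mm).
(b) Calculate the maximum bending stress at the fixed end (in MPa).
(a) Tip deflection of a cantilever with an end point load: δ = P·L^3 / (3·E·I). Convert P = 12 kN = 12000 N, E = 205 GPa = 2.05 × 10¹¹ Pa.
  δ = (12000 × 1.2^3) / (3 × (2.05 × 10¹¹) × (3.25 × 10⁻⁵)) = 0.001037 m = 1.037 mm
(b) Maximum bending moment at the fixed end: M = P·L = 12000 × 1.2 = 14400 N·m. Convert y_max = 80 mm = 0.08 m.
  σ = M·y_max / I = (14400 × 0.08) / (3.25 × 10⁻⁵) = 3.545 × 10⁷ Pa = 35.45 MPa
Final answer: (a) δ = 1.037 mm, (b) σ = 35.45 MPa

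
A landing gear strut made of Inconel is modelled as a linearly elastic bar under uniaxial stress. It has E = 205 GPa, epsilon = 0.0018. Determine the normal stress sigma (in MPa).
Model: a linearly elastic bar under uniaxial stress, so sigma = E·epsilon.
Convert to SI units:
  E = 205 GPa = 2.05 × 10¹¹ Pa
Substitute:
  sigma = (2.05 × 10¹¹) × 0.0018
  sigma = 3.69 × 10⁸ Pa
Convert: sigma = 3.69 × 10⁸ Pa = 369 MPa
Final answer: sigma = 369 MPa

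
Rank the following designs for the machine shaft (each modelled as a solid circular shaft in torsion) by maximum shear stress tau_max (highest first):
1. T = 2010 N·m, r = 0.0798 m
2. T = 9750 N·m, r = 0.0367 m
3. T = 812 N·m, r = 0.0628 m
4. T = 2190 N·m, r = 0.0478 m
Model: a solid circular shaft in torsion, so tau_max = (2·T) / (π·r^3) (SI units).
  Case 1: tau_max = (2 × 2010) / (π × 0.0798^3) = 2.518 × 10⁶ Pa = 2.518 MPa
  Case 2: tau_max = (2 × 9750) / (π × 0.0367^3) = 1.256 × 10⁸ Pa = 125.6 MPa
  Case 3: tau_max = (2 × 812) / (π × 0.0628^3) = 2.087 × 10⁶ Pa = 2.087 MPa
  Case 4: tau_max = (2 × 2190) / (π × 0.0478^3) = 1.277 × 10⁷ Pa = 12.77 MPa
Ordering: 125.6 MPa (case 2) > 12.77 MPa (case 4) > 2.518 MPa (case 1) > 2.087 MPa (case 3)
Final answer: 2, 4, 1, 3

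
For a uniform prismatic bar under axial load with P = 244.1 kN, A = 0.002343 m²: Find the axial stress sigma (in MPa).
Model: a uniform prismatic bar under axial load, so sigma = P / A.
Convert to SI units:
  P = 244.1 kN = 244100 N
Substitute:
  sigma = 244100 / 0.002343
  sigma = 1.042 × 10⁸ Pa
Convert: sigma = 1.042 × 10⁸ Pa = 104.2 MPa
Final answer: sigma = 104.2 MPa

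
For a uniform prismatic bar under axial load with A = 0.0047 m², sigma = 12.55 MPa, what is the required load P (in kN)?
Model: a uniform prismatic bar under axial load, so sigma = P / A.
Solve for P: P = sigma·A.
Convert to SI units:
  sigma = 12.55 MPa = 1.255 × 10⁷ Pa
Substitute:
  P = (1.255 × 10⁷) × 0.0047
  P = 58980 N
Convert: P = 58980 N = 58.98 kN
Final answer: P = 58.98 kN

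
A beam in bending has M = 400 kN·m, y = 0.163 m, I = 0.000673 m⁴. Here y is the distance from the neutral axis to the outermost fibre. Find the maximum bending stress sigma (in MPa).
Model: a beam in bending, so sigma = (M·y) / I.
Convert to SI units:
  M = 400 kN·m = 400000 N·m
Substitute:
  sigma = (400000 × 0.163) / 0.000673
  sigma = 9.688 × 10⁷ Pa
Convert: sigma = 9.688 × 10⁷ Pa = 96.88 MPa
Final answer: sigma = 96.88 MPa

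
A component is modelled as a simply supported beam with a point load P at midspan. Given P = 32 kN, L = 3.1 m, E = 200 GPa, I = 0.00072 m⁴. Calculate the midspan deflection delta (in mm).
Model: a simply supported beam with a point load P at midspan, so delta = (P·L^3) / (48·E·I).
Convert to SI units:
  P = 32 kN = 32000 N
  E = 200 GPa = 2 × 10¹¹ Pa
Substitute:
  delta = (32000 × 3.1^3) / (48 × (2 × 10¹¹) × 0.00072)
  delta = 0.0001379 m
Convert: delta = 0.0001379 m = 0.1379 mm
Final answer: delta = 0.1379 mm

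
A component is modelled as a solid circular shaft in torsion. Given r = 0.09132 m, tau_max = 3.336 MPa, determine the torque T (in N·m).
Model: a solid circular shaft in torsion, so tau_max = (2·T) / (π·r^3).
Solve for T: T = (π·tau_max·r^3) / 2.
Convert to SI units:
  tau_max = 3.336 MPa = 3.336 × 10⁶ Pa
Substitute:
  T = (π × (3.336 × 10⁶) × 0.09132^3) / 2
  T = 3991 N·m
Final answer: T = 3991 N·m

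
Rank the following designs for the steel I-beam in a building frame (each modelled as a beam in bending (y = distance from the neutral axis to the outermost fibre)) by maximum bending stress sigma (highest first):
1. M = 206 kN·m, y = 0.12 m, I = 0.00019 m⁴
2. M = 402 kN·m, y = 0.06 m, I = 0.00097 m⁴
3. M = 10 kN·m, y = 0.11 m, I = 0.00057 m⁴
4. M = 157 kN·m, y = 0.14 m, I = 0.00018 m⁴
Model: a beam in bending (y = distance from the neutral axis to the outermost fibre), so sigma = (M·y) / I (SI units).
  Case 1: sigma = (206000 × 0.12) / 0.00019 = 1.301 × 10⁸ Pa = 130.1 MPa
  Case 2: sigma = (402000 × 0.06) / 0.00097 = 2.487 × 10⁷ Pa = 24.87 MPa
  Case 3: sigma = (10000 × 0.11) / 0.00057 = 1.93 × 10⁶ Pa = 1.93 MPa
  Case 4: sigma = (157000 × 0.14) / 0.00018 = 1.221 × 10⁸ Pa = 122.1 MPa
Ordering: 130.1 MPa (case 1) > 122.1 MPa (case 4) > 24.87 MPa (case 2) > 1.93 MPa (case 3)
Final answer: 1, 4, 2, 3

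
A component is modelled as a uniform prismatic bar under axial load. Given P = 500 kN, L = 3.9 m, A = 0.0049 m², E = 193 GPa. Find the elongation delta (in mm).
Model: a uniform prismatic bar under axial load, so delta = (P·L) / (A·E).
Convert to SI units:
  P = 500 kN = 500000 N
  E = 193 GPa = 1.93 × 10¹¹ Pa
Substitute:
  delta = (500000 × 3.9) / (0.0049 × (1.93 × 10¹¹))
  delta = 0.002062 m
Convert: delta = 0.002062 m = 2.062 mm
Final answer: delta = 2.062 mm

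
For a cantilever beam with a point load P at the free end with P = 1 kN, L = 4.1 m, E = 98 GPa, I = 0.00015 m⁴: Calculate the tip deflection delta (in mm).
Model: a cantilever beam with a point load P at the free end, so delta = (P·L^3) / (3·E·I).
Convert to SI units:
  P = 1 kN = 1000 N
  E = 98 GPa = 9.8 × 10¹⁰ Pa
Substitute:
  delta = (1000 × 4.1^3) / (3 × (9.8 × 10¹⁰) × 0.00015)
  delta = 0.001563 m
Convert: delta = 0.001563 m = 1.563 mm
Final answer: delta = 1.563 mm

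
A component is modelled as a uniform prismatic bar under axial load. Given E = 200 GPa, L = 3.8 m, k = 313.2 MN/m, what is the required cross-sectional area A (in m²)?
Model: a uniform prismatic bar under axial load, so k = (A·E) / L.
Solve for A: A = (k·L) / E.
Convert to SI units:
  E = 200 GPa = 2 × 10¹¹ Pa
  k = 313.2 MN/m = 3.132 × 10⁸ N/m
Substitute:
  A = ((3.132 × 10⁸) × 3.8) / (2 × 10¹¹)
  A = 0.005951 m²
Final answer: A = 0.005951 m²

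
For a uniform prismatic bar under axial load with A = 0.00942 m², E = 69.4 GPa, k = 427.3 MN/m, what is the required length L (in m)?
Model: a uniform prismatic bar under axial load, so k = (A·E) / L.
Solve for L: L = (A·E) / k.
Convert to SI units:
  E = 69.4 GPa = 6.94 × 10¹⁰ Pa
  k = 427.3 MN/m = 4.273 × 10⁸ N/m
Substitute:
  L = (0.00942 × (6.94 × 10¹⁰)) / (4.273 × 10⁸)
  L = 1.53 m
Final answer: L = 1.53 m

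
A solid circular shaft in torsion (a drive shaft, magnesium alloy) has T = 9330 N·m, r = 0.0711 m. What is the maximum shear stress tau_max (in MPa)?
Model: a solid circular shaft in torsion, so tau_max = (2·T) / (π·r^3).
Substitute:
  tau_max = (2 × 9330) / (π × 0.0711^3)
  tau_max = 1.653 × 10⁷ Pa
Convert: tau_max = 1.653 × 10⁷ Pa = 16.53 MPa
Final answer: tau_max = 16.53 MPa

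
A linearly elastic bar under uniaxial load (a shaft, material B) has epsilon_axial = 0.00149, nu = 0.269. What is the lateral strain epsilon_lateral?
Model: a linearly elastic bar under uniaxial load, so epsilon_lateral = -nu·epsilon_axial.
Substitute:
  epsilon_lateral = -(0.269 × 0.00149)
  epsilon_lateral = -0.0004008
Final answer: epsilon_lateral = -0.0004008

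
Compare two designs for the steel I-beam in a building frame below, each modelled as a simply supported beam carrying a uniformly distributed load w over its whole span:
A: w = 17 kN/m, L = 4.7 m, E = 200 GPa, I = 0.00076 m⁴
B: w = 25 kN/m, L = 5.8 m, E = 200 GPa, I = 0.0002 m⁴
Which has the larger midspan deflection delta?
Model: a simply supported beam carrying a uniformly distributed load w over its whole span, so delta = (5·w·L^4) / (384·E·I) (SI units).
  A: delta = (5 × 17000 × 4.7^4) / (384 × (2 × 10¹¹) × 0.00076) = 0.0007106 m = 0.7106 mm
  B: delta = (5 × 25000 × 5.8^4) / (384 × (2 × 10¹¹) × 0.0002) = 0.009209 m = 9.209 mm
9.209 mm > 0.7106 mm, so B is larger.
Final answer: B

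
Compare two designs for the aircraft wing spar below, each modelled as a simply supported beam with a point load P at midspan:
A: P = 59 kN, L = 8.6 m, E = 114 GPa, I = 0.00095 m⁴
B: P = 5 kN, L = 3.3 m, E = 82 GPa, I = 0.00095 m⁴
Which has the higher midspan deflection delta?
Model: a simply supported beam with a point load P at midspan, so delta = (P·L^3) / (48·E·I) (SI units).
  A: delta = (59000 × 8.6^3) / (48 × (1.14 × 10¹¹) × 0.00095) = 0.007219 m = 7.219 mm
  B: delta = (5000 × 3.3^3) / (48 × (8.2 × 10¹⁰) × 0.00095) = 4.805 × 10⁻⁵ m = 0.04805 mm
7.219 mm > 0.04805 mm, so A is larger.
Final answer: A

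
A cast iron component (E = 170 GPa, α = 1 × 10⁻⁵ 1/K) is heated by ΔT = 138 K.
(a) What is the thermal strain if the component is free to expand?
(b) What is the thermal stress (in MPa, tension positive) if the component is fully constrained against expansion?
(a) Free thermal strain ε_th = α·ΔT = (1 × 10⁻⁵) × 138 = 0.00138
(b) Fully constrained, the expansion is suppressed, so σ = -E·α·ΔT. Convert E = 170 GPa = 1.7 × 10¹¹ Pa.
  σ = -(1.7 × 10¹¹) × (1 × 10⁻⁵) × 138 = -2.346 × 10⁸ Pa = -234.6 MPa (compressive)
Final answer: (a) ε_th = 0.00138, (b) σ = -234.6 MPa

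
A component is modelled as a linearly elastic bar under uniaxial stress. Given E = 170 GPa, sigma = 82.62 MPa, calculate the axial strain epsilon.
Model: a linearly elastic bar under uniaxial stress, so sigma = E·epsilon.
Solve for epsilon: epsilon = sigma / E.
Convert to SI units:
  E = 170 GPa = 1.7 × 10¹¹ Pa
  sigma = 82.62 MPa = 8.262 × 10⁷ Pa
Substitute:
  epsilon = (8.262 × 10⁷) / (1.7 × 10¹¹)
  epsilon = 0.000486
Final answer: epsilon = 0.000486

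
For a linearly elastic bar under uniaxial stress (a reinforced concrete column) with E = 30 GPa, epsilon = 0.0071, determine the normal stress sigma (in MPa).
Model: a linearly elastic bar under uniaxial stress, so epsilon = sigma / E.
Solve for sigma: sigma = epsilon·E.
Convert to SI units:
  E = 30 GPa = 3 × 10¹⁰ Pa
Substitute:
  sigma = 0.0071 × (3 × 10¹⁰)
  sigma = 2.13 × 10⁸ Pa
Convert: sigma = 2.13 × 10⁸ Pa = 213 MPa
Final answer: sigma = 213 MPa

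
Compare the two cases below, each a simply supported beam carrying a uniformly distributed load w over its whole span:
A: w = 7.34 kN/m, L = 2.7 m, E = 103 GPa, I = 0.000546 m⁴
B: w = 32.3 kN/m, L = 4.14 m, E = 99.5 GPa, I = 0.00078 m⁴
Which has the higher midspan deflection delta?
Model: a simply supported beam carrying a uniformly distributed load w over its whole span, so delta = (5·w·L^4) / (384·E·I) (SI units).
  A: delta = (5 × 7340 × 2.7^4) / (384 × (1.03 × 10¹¹) × 0.000546) = 9.032 × 10⁻⁵ m = 0.09032 mm
  B: delta = (5 × 32300 × 4.14^4) / (384 × (9.95 × 10¹⁰) × 0.00078) = 0.001592 m = 1.592 mm
1.592 mm > 0.09032 mm, so B is larger.
Final answer: B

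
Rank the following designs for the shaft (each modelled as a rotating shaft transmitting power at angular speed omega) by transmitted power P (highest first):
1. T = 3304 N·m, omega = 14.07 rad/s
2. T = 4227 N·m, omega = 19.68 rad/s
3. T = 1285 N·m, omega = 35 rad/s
Model: a rotating shaft transmitting power at angular speed omega, so P = T·omega (SI units).
  Case 1: P = 3304 × 14.07 = 46490 W = 46.49 kW
  Case 2: P = 4227 × 19.68 = 83190 W = 83.19 kW
  Case 3: P = 1285 × 35 = 44980 W = 44.98 kW
Ordering: 83.19 kW (case 2) > 46.49 kW (case 1) > 44.98 kW (case 3)
Final answer: 2, 1, 3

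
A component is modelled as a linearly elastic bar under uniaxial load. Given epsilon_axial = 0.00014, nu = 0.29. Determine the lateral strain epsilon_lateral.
Model: a linearly elastic bar under uniaxial load, so epsilon_lateral = -nu·epsilon_axial.
Substitute:
  epsilon_lateral = -(0.29 × 0.00014)
  epsilon_lateral = -4.06 × 10⁻⁵
Final answer: epsilon_lateral = -4.06 × 10⁻⁵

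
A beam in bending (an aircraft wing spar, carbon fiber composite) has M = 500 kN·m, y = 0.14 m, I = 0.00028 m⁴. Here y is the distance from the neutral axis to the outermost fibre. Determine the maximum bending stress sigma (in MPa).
Model: a beam in bending, so sigma = (M·y) / I.
Convert to SI units:
  M = 500 kN·m = 500000 N·m
Substitute:
  sigma = (500000 × 0.14) / 0.00028
  sigma = 2.5 × 10⁸ Pa
Convert: sigma = 2.5 × 10⁸ Pa = 250 MPa
Final answer: sigma = 250 MPa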